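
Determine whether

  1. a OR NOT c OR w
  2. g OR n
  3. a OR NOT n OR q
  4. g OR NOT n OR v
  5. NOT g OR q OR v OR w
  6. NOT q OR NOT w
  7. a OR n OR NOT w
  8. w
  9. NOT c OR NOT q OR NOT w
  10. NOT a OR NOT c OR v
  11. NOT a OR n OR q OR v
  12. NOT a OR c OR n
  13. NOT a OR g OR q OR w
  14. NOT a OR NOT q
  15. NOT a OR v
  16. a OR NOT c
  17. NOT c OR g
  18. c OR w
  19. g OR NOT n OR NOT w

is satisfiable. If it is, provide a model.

Unit clause (w) forces w = True.
In (NOT q OR NOT w) only NOT q is left, so q = False.
Set n = False.
  then (g OR n) forces g = True.
  then (a OR n OR NOT w) forces a = True.
  then (NOT a OR n OR q OR v) forces v = True.
  then (NOT a OR c OR n) forces c = True.
All clauses satisfied.

n: False; c: True; q: False; v: True; w: True; a: True; g: True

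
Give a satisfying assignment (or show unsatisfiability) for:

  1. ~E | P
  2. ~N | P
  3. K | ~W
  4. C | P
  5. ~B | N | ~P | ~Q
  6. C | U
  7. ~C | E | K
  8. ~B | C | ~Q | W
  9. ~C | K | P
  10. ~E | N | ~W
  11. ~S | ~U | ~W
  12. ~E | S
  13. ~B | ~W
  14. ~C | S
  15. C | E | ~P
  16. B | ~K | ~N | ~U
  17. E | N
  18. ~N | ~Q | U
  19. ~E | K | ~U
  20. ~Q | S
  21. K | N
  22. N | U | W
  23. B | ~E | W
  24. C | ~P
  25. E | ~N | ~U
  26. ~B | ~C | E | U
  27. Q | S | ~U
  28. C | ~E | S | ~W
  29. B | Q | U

B=T, P=T, S=T, U=T, W=F, C=T, Q=T, N=T, K=T, E=T

Set B = True.
  then (~B | ~W) forces W = False.
Try P = False:
  (~E | P) forces E = False.
  (~N | P) forces N = False.
  clause (E | N) is falsified — backtrack.
So P = True.
  then (C | ~P) forces C = True.
  then (~C | S) forces S = True.
Set U = True.
Set Q = True.
  then (~B | N | ~P | ~Q) forces N = True.
  then (E | ~N | ~U) forces E = True.
  then (~E | K | ~U) forces K = True.
All clauses satisfied.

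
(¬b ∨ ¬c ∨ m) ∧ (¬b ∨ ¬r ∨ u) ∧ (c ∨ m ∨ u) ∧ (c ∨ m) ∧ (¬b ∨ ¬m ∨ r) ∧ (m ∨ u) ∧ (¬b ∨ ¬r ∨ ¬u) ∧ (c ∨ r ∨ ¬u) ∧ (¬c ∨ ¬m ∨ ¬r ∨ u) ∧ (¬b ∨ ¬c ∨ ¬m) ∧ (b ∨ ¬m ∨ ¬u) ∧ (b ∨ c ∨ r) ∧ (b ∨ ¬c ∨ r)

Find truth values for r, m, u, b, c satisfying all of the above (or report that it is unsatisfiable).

r=T; m=T; u=F; b=F; c=F

Set r = True.
Set m = True.
Try u = True:
  (¬b ∨ ¬r ∨ ¬u) forces b = False.
  clause (b ∨ ¬m ∨ ¬u) is falsified — backtrack.
So u = False.
  then (¬b ∨ ¬r ∨ u) forces b = False.
  then (¬c ∨ ¬m ∨ ¬r ∨ u) forces c = False.
All clauses satisfied.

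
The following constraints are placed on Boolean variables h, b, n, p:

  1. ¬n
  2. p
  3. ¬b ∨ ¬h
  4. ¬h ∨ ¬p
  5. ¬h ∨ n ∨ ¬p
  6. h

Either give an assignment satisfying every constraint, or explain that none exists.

Case h = True:
  (¬n) forces n = False.
  (p) forces p = True.
  Clause (¬h ∨ ¬p) is falsified — contradiction.
Case h = False:
  Clause (h) is falsified — contradiction.
Both cases fail, so the formula is unsatisfiable.

No satisfying assignment exists.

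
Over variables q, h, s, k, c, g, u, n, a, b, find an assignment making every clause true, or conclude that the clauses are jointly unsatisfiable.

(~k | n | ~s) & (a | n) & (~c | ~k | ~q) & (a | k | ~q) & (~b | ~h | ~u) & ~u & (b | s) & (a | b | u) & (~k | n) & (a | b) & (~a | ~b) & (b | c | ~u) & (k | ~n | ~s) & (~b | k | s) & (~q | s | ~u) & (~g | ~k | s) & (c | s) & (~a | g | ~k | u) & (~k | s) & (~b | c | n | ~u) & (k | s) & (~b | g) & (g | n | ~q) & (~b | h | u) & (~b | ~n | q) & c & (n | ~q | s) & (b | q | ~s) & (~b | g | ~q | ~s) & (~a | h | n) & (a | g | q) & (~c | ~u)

q: True, h: True, s: True, k: False, c: True, g: True, u: False, n: False, a: True, b: False

Unit clause (~u) forces u = False.
Unit clause (c) forces c = True.
Set q = True.
  then (~c | ~k | ~q) forces k = False.
  then (a | k | ~q) forces a = True.
  then (~a | ~b) forces b = False.
  then (k | s) forces s = True.
  then (k | ~n | ~s) forces n = False.
  then (g | n | ~q) forces g = True.
  then (~a | h | n) forces h = True.
All clauses satisfied.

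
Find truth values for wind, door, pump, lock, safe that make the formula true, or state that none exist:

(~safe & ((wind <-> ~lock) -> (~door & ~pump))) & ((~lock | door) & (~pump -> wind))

wind = False, door = False, pump = True, lock = False, safe = False

  ~safe & ((wind <-> ~lock) -> (~door & ~pump)) = True
    ~safe = True
    (wind <-> ~lock) -> (~door & ~pump) = True
      wind <-> ~lock = False
        ~lock = True
      ~door & ~pump = False
        ~door = True
        ~pump = False
  (~lock | door) & (~pump -> wind) = True
    ~lock | door = True
      ~lock = True
    ~pump -> wind = True
      ~pump = False
Both conjuncts True, so the formula holds.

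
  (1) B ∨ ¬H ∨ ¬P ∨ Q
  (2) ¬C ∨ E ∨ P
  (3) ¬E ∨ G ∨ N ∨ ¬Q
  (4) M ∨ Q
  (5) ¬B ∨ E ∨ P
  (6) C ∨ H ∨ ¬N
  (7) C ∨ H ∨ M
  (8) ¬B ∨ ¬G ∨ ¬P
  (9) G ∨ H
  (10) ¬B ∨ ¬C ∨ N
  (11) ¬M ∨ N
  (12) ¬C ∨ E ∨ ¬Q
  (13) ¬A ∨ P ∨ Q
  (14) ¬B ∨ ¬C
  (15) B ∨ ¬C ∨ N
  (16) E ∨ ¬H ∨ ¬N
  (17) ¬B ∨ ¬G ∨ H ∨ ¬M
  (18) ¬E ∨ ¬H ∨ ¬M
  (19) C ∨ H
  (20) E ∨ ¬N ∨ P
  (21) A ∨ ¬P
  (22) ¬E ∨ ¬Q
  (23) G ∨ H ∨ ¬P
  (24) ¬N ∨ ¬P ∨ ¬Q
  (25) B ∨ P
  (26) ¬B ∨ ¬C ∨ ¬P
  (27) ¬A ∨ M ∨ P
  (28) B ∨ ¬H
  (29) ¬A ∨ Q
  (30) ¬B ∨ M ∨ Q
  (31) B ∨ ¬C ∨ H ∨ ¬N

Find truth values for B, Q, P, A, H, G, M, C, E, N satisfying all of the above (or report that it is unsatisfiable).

Set B = True.
  then (¬B ∨ ¬C) forces C = False.
  then (C ∨ H) forces H = True.
Try Q = False:
  (M ∨ Q) forces M = True.
  (¬M ∨ N) forces N = True.
  (E ∨ ¬H ∨ ¬N) forces E = True.
  clause (¬E ∨ ¬H ∨ ¬M) is falsified — backtrack.
So Q = True.
  then (¬E ∨ ¬Q) forces E = False.
  then (¬B ∨ E ∨ P) forces P = True.
  then (¬B ∨ ¬G ∨ ¬P) forces G = False.
  then (E ∨ ¬H ∨ ¬N) forces N = False.
  then (A ∨ ¬P) forces A = True.
  then (¬M ∨ N) forces M = False.
All clauses satisfied.

B: True, Q: True, P: True, A: True, H: True, G: False, M: False, C: False, E: False, N: False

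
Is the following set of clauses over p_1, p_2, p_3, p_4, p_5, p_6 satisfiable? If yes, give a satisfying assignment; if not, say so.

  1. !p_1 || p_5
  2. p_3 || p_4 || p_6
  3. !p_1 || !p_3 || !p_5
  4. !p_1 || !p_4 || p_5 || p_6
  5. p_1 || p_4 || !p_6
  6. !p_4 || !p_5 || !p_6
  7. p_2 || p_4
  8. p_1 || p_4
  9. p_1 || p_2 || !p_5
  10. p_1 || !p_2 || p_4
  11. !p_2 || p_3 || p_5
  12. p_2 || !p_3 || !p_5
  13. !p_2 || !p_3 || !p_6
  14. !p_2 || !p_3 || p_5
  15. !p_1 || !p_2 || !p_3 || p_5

p_1 = False; p_2 = False; p_3 = True; p_4 = True; p_5 = False; p_6 = True

Set p_1 = False.
  then (p_1 || p_4) forces p_4 = True.
Set p_2 = False.
  then (p_1 || p_2 || !p_5) forces p_5 = False.
Set p_3 = True.
Set p_6 = True.
All clauses satisfied.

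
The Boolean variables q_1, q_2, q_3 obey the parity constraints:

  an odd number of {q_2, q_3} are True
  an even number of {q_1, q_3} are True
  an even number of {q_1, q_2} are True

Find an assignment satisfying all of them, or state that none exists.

Unsatisfiable — no assignment works.

Adding constraints 1, 2, 3 mod 2: every variable appears an even number of times on the left, so the left side is 0.
But the right sides sum to 1 (mod 2). 0 ≠ 1 — the system is inconsistent.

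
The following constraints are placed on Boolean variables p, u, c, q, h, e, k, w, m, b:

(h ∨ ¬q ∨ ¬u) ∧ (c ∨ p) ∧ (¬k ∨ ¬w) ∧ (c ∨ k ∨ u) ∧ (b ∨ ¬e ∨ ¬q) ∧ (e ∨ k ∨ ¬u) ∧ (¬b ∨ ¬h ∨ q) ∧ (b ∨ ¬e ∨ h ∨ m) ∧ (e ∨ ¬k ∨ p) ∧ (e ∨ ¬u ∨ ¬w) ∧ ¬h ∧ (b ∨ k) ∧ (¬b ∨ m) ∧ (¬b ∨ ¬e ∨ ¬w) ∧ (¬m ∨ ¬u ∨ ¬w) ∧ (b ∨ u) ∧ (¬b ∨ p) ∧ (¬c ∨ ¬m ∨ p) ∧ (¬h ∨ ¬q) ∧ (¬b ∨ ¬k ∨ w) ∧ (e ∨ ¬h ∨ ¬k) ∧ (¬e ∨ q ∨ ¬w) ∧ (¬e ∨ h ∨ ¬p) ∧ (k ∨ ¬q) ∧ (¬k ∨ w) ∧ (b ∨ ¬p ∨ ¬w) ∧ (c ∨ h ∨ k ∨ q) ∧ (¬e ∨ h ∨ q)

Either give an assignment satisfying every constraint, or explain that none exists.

p = True, u = False, c = True, q = False, h = False, e = False, k = False, w = False, m = True, b = True

Unit clause (¬h) forces h = False.
Try p = False:
  (c ∨ p) forces c = True.
  (¬b ∨ p) forces b = False.
  (b ∨ k) forces k = True.
  (¬k ∨ ¬w) forces w = False.
  clause (¬k ∨ w) is falsified — backtrack.
So p = True.
  then (¬e ∨ h ∨ ¬p) forces e = False.
Set u = False.
  then (b ∨ u) forces b = True.
  then (¬b ∨ m) forces m = True.
Set c = True.
Set q = False.
Try k = True:
  (¬k ∨ ¬w) forces w = False.
  clause (¬b ∨ ¬k ∨ w) is falsified — backtrack.
So k = False.
Set w = False.
All clauses satisfied.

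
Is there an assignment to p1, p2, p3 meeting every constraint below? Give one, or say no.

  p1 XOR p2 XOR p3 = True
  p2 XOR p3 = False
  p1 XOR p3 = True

p1 = True, p2 = False, p3 = False

p1 XOR p2 XOR p3 = T XOR F XOR F = True ✓
p2 XOR p3 = F XOR F = False ✓
p1 XOR p3 = T XOR F = True ✓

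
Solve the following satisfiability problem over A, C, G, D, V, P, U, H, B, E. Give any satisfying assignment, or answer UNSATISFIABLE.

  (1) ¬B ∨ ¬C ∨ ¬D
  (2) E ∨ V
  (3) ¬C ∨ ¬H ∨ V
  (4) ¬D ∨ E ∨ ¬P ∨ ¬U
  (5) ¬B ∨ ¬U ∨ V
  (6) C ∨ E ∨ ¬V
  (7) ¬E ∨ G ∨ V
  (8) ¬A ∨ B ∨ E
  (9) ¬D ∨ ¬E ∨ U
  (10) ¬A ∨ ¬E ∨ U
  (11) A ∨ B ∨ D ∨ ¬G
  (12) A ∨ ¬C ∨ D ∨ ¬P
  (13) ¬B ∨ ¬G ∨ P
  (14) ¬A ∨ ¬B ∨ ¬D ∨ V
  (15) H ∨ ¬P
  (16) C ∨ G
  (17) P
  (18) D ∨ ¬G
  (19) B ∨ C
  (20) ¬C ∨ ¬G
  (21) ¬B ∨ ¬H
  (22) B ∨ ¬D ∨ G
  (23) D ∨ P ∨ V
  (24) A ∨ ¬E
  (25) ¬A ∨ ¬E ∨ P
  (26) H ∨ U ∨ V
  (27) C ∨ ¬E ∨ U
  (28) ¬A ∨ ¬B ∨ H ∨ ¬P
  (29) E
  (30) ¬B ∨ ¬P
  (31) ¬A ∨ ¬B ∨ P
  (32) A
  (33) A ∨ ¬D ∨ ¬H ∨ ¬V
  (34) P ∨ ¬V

Unit clause (P) forces P = True.
Unit clause (E) forces E = True.
In (¬B ∨ ¬P) only ¬B is left, so B = False.
Unit clause (A) forces A = True.
In (¬A ∨ ¬E ∨ U) only U is left, so U = True.
In (H ∨ ¬P) only H is left, so H = True.
In (B ∨ C) only C is left, so C = True.
In (¬C ∨ ¬G) only ¬G is left, so G = False.
In (B ∨ ¬D ∨ G) only ¬D is left, so D = False.
In (¬C ∨ ¬H ∨ V) only V is left, so V = True.
All clauses satisfied.

A = True, C = True, G = False, D = False, V = True, P = True, U = True, H = True, B = False, E = True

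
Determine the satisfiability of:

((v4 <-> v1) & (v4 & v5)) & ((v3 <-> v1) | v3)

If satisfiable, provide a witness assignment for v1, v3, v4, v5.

v1 = True, v3 = True, v4 = True, v5 = True

  (v4 <-> v1) & (v4 & v5) = True
    v4 <-> v1 = True
    v4 & v5 = True
  (v3 <-> v1) | v3 = True
    v3 <-> v1 = True
Both conjuncts True, so the formula holds.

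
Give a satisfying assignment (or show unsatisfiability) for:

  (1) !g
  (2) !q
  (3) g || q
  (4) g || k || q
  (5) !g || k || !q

The formula is unsatisfiable.

Case q = True:
  Clause (!q) is falsified — contradiction.
Case q = False:
  (!g) forces g = False.
  Clause (g || q) is falsified — contradiction.
Both cases fail, so the formula is unsatisfiable.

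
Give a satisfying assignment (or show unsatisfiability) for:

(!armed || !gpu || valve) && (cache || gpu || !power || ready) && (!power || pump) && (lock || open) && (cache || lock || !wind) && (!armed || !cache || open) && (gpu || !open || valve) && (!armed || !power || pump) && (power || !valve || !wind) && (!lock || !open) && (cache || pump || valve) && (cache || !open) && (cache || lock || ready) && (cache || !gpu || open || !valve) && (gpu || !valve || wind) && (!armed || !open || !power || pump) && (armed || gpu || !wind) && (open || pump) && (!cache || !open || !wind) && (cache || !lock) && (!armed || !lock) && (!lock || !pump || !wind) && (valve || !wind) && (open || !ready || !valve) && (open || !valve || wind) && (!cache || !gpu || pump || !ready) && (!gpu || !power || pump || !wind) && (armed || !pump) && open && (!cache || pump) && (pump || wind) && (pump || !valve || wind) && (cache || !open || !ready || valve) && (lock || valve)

Unit clause (open) forces open = True.
In (!lock || !open) only !lock is left, so lock = False.
In (cache || !open) only cache is left, so cache = True.
In (!cache || !open || !wind) only !wind is left, so wind = False.
In (!cache || pump) only pump is left, so pump = True.
In (lock || valve) only valve is left, so valve = True.
In (gpu || !valve || wind) only gpu is left, so gpu = True.
In (armed || !pump) only armed is left, so armed = True.
Set power = False.
Set ready = False.
All clauses satisfied.

power: False; armed: True; open: True; wind: False; cache: True; lock: False; valve: True; pump: True; ready: False; gpu: True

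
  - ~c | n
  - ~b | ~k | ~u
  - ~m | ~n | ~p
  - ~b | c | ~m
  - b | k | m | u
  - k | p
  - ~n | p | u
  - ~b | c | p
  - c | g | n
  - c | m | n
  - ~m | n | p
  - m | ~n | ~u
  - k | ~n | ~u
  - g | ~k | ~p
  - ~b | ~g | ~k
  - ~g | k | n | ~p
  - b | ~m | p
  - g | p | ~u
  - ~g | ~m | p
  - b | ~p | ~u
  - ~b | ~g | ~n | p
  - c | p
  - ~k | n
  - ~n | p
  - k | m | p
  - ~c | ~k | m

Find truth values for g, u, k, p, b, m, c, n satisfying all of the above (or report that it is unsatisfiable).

Set g = False.
Try u = True:
  (g | p | ~u) forces p = True.
  (g | ~k | ~p) forces k = False.
  (k | ~n | ~u) forces n = False.
  (~c | n) forces c = False.
  clause (c | g | n) is falsified — backtrack.
So u = False.
Try k = True:
  (g | ~k | ~p) forces p = False.
  (~n | p | u) forces n = False.
  clause (~k | n) is falsified — backtrack.
So k = False.
  then (k | p) forces p = True.
Try b = False:
  (b | k | m | u) forces m = True.
  (~m | ~n | ~p) forces n = False.
  (~c | n) forces c = False.
  clause (c | g | n) is falsified — backtrack.
So b = True.
Set m = False.
Set c = True.
  then (~c | n) forces n = True.
All clauses satisfied.

g: False; u: False; k: False; p: True; b: True; m: False; c: True; n: True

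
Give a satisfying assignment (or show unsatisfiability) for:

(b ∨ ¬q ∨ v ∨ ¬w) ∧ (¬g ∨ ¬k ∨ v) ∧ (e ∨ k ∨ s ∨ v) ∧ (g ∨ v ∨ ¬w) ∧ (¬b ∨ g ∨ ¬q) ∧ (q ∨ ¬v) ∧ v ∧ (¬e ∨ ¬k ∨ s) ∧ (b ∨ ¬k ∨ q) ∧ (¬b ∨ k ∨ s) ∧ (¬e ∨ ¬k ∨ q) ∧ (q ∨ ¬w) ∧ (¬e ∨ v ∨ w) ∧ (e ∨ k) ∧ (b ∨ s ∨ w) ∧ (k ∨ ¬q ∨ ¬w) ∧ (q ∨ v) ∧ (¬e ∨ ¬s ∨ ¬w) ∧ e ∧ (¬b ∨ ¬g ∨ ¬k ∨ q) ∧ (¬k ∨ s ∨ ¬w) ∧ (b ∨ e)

Unit clause (v) forces v = True.
Unit clause (e) forces e = True.
In (q ∨ ¬v) only q is left, so q = True.
Try w = True:
  (k ∨ ¬q ∨ ¬w) forces k = True.
  (¬e ∨ ¬k ∨ s) forces s = True.
  clause (¬e ∨ ¬s ∨ ¬w) is falsified — backtrack.
So w = False.
Set k = True.
  then (¬e ∨ ¬k ∨ s) forces s = True.
Set g = True.
Set b = True.
All clauses satisfied.

w = False, k = True, v = True, g = True, e = True, s = True, b = True, q = True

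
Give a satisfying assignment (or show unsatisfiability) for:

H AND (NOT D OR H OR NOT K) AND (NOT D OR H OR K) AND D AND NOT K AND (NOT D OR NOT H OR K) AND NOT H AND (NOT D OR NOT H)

UNSATISFIABLE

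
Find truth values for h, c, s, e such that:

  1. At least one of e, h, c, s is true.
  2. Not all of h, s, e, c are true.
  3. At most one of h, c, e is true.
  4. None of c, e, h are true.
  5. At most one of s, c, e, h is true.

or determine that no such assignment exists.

h=F, c=F, s=T, e=F

  (1) {e, h, c, s}: 1 true — at least one ✓
  (2) {h, s, e, c}: 1/4 true — not all ✓
  (3) {h, c, e}: 0 true — at most one ✓
  (4) {c, e, h}: 0 true — none ✓
  (5) {s, c, e, h}: 1 true — at most one ✓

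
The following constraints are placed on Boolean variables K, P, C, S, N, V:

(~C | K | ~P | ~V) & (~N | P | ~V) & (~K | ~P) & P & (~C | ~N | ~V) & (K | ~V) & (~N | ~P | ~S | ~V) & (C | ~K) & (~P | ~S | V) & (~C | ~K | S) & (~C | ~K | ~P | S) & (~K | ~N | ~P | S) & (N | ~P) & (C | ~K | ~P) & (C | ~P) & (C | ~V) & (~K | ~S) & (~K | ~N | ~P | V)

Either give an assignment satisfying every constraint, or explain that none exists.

K = False, P = True, C = True, S = False, N = True, V = False

Unit clause (P) forces P = True.
In (N | ~P) only N is left, so N = True.
In (C | ~P) only C is left, so C = True.
In (~K | ~P) only ~K is left, so K = False.
In (~C | ~N | ~V) only ~V is left, so V = False.
In (~P | ~S | V) only ~S is left, so S = False.
All clauses satisfied.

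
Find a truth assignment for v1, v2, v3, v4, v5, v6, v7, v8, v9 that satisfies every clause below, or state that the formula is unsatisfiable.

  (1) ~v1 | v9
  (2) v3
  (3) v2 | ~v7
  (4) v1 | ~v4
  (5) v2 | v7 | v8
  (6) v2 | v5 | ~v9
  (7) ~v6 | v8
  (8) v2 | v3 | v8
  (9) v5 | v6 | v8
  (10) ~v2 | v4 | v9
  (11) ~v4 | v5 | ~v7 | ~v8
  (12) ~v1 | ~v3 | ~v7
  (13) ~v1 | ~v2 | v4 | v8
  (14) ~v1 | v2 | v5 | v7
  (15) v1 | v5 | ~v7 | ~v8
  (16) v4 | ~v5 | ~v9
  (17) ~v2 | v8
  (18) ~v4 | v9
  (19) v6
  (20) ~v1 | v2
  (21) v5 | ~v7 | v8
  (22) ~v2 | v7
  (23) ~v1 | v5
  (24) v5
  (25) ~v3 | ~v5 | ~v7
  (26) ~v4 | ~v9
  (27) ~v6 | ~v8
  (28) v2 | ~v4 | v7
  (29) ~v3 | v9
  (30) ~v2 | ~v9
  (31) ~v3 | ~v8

Case v3 = True:
  (v6) forces v6 = True.
  (~v6 | v8) forces v8 = True.
  Clause (~v6 | ~v8) is falsified — contradiction.
Case v3 = False:
  Clause (v3) is falsified — contradiction.
Both cases fail, so the formula is unsatisfiable.

UNSATISFIABLE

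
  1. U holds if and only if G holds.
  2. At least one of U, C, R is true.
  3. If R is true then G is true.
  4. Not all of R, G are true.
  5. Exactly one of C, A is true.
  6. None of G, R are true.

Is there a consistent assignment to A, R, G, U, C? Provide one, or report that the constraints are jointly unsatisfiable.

A=F, R=F, G=F, U=F, C=T

  (1) U=F, G=F — same ✓
  (2) {U, C, R}: 1 true — at least one ✓
  (3) R=F ⇒ G: vacuous ✓
  (4) {R, G}: 0/2 true — not all ✓
  (5) {C, A}: 1 true — exactly one ✓
  (6) {G, R}: 0 true — none ✓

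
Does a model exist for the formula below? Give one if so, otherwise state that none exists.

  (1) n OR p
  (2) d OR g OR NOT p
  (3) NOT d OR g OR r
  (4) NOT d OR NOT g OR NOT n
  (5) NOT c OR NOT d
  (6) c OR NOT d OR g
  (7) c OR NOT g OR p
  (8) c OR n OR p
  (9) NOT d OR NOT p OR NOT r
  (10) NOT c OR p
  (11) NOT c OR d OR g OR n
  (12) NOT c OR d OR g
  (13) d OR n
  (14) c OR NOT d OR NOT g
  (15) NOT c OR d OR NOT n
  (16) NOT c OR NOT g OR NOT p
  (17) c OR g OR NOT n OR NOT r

c = False; g = True; p = True; n = True; r = True; d = False

Set c = False.
Set g = True.
  then (c OR NOT g OR p) forces p = True.
  then (c OR NOT d OR NOT g) forces d = False.
  then (d OR n) forces n = True.
Set r = True.
All clauses satisfied.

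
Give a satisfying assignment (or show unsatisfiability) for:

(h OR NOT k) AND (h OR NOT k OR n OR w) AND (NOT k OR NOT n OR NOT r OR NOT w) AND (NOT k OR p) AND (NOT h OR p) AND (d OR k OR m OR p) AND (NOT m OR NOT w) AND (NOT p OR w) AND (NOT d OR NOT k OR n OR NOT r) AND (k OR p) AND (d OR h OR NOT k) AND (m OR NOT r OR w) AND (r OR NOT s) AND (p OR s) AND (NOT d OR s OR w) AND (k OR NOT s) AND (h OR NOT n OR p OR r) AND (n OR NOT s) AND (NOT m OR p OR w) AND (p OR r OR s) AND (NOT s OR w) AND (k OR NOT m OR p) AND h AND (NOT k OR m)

Unit clause (h) forces h = True.
In (NOT h OR p) only p is left, so p = True.
In (NOT p OR w) only w is left, so w = True.
In (NOT m OR NOT w) only NOT m is left, so m = False.
In (NOT k OR m) only NOT k is left, so k = False.
In (k OR NOT s) only NOT s is left, so s = False.
Set r = True.
Set d = False.
Set n = True.
All clauses satisfied.

w = True, s = False, r = True, k = False, h = True, d = False, p = True, m = False, n = True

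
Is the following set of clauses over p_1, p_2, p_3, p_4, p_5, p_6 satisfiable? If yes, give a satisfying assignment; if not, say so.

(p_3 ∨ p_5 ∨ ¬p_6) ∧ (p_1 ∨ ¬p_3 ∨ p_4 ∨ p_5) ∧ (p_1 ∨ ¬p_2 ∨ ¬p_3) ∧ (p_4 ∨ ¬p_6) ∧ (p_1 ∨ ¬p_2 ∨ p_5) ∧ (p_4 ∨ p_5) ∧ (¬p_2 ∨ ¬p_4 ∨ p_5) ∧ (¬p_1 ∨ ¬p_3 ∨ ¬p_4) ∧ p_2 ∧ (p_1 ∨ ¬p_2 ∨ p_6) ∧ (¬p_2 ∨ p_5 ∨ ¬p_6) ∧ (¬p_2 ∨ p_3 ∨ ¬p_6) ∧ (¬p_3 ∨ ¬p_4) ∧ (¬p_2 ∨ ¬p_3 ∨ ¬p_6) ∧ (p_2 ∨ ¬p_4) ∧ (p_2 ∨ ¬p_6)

p_1: True, p_2: True, p_3: False, p_4: True, p_5: True, p_6: False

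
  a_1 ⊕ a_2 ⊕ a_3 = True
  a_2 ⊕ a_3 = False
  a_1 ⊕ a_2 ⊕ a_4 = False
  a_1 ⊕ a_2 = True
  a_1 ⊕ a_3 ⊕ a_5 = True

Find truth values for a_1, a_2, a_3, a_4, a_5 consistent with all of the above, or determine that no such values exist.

a_1 = True; a_2 = False; a_3 = False; a_4 = True; a_5 = False

a_1 ⊕ a_2 ⊕ a_3 = T ⊕ F ⊕ F = True ✓
a_2 ⊕ a_3 = F ⊕ F = False ✓
a_1 ⊕ a_2 ⊕ a_4 = T ⊕ F ⊕ T = False ✓
a_1 ⊕ a_2 = T ⊕ F = True ✓
a_1 ⊕ a_3 ⊕ a_5 = T ⊕ F ⊕ F = True ✓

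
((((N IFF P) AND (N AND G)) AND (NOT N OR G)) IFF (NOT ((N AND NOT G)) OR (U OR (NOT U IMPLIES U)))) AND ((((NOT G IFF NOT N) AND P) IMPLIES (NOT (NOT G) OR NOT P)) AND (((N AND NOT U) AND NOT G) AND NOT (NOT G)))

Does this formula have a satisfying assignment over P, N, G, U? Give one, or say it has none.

No satisfying assignment exists.

Case G = True: the conjunct NOT G is False.
Case G = False: the conjunct NOT (NOT G) becomes NOT (NOT False) = False.
Both cases fail — unsatisfiable.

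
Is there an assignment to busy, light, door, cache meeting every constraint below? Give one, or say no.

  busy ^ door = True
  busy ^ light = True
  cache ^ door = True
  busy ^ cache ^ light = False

busy = True, light = False, door = False, cache = True

busy ^ door = T ^ F = True ✓
busy ^ light = T ^ F = True ✓
cache ^ door = T ^ F = True ✓
busy ^ cache ^ light = T ^ T ^ F = False ✓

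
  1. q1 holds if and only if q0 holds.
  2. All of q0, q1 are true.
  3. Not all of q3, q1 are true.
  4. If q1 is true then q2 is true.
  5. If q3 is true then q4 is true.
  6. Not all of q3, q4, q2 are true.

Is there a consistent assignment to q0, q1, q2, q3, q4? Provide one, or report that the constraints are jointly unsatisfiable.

q0: True; q1: True; q2: True; q3: False; q4: True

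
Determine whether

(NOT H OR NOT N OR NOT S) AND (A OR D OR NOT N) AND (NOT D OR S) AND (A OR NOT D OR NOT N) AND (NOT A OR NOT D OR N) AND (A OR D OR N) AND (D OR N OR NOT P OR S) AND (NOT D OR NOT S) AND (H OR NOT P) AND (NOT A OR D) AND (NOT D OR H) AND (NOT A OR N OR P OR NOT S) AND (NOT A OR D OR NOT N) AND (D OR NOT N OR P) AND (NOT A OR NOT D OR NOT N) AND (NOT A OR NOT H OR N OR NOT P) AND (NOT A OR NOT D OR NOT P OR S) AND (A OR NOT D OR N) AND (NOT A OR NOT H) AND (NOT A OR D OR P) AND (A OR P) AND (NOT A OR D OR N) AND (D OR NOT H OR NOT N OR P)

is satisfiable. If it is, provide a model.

UNSATISFIABLE

Case D = True:
  (NOT D OR S) forces S = True.
  Clause (NOT D OR NOT S) is falsified — contradiction.
Case D = False:
  (NOT A OR D) forces A = False.
  (A OR D OR NOT N) forces N = False.
  Clause (A OR D OR N) is falsified — contradiction.
Both cases fail, so the formula is unsatisfiable.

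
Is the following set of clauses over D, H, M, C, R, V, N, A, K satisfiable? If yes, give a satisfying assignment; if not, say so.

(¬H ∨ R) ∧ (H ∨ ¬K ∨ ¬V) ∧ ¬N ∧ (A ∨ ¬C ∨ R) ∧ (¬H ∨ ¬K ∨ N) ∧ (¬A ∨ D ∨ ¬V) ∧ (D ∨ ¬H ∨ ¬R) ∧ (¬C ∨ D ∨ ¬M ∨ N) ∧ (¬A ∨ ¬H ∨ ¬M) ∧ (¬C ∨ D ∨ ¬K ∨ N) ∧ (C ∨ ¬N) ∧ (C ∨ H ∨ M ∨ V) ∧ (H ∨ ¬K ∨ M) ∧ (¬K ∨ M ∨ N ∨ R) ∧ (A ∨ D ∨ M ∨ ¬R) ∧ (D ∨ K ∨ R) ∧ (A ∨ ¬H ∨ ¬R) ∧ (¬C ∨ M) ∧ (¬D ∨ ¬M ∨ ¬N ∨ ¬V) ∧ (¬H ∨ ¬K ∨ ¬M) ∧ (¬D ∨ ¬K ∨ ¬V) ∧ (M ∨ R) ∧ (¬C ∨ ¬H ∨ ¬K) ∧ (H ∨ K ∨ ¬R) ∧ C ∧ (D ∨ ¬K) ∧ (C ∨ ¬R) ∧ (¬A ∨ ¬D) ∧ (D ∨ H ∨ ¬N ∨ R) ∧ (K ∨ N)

D = True; H = False; M = True; C = True; R = True; V = False; N = False; A = False; K = True

Unit clause (¬N) forces N = False.
Unit clause (C) forces C = True.
In (K ∨ N) only K is left, so K = True.
In (¬H ∨ ¬K ∨ N) only ¬H is left, so H = False.
In (¬C ∨ D ∨ ¬K ∨ N) only D is left, so D = True.
In (H ∨ ¬K ∨ M) only M is left, so M = True.
In (¬D ∨ ¬K ∨ ¬V) only ¬V is left, so V = False.
In (¬A ∨ ¬D) only ¬A is left, so A = False.
In (A ∨ ¬C ∨ R) only R is left, so R = True.
All clauses satisfied.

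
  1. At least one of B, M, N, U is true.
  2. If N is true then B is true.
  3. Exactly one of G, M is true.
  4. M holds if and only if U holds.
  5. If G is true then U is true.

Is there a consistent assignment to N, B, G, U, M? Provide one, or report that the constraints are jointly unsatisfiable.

N = False, B = True, G = False, U = True, M = True

  (1) {B, M, N, U}: 3 true — at least one ✓
  (2) N=F ⇒ B: vacuous ✓
  (3) {G, M}: 1 true — exactly one ✓
  (4) M=T, U=T — same ✓
  (5) G=F ⇒ U: vacuous ✓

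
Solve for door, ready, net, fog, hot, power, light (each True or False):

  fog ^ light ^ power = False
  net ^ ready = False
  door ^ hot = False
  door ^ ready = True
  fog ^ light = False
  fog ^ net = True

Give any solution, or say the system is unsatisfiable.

door=T, ready=F, net=F, fog=T, hot=T, power=F, light=T

fog ^ light ^ power = T ^ T ^ F = False ✓
net ^ ready = F ^ F = False ✓
door ^ hot = T ^ T = False ✓
door ^ ready = T ^ F = True ✓
fog ^ light = T ^ T = False ✓
fog ^ net = T ^ F = True ✓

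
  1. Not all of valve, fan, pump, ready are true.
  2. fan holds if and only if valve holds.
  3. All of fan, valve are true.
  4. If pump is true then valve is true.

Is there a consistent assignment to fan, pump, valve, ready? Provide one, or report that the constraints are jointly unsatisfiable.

fan=T, pump=T, valve=T, ready=F

  (1) {valve, fan, pump, ready}: 3/4 true — not all ✓
  (2) fan=T, valve=T — same ✓
  (3) {fan, valve}: all 2 true ✓
  (4) pump=T ⇒ valve: T ✓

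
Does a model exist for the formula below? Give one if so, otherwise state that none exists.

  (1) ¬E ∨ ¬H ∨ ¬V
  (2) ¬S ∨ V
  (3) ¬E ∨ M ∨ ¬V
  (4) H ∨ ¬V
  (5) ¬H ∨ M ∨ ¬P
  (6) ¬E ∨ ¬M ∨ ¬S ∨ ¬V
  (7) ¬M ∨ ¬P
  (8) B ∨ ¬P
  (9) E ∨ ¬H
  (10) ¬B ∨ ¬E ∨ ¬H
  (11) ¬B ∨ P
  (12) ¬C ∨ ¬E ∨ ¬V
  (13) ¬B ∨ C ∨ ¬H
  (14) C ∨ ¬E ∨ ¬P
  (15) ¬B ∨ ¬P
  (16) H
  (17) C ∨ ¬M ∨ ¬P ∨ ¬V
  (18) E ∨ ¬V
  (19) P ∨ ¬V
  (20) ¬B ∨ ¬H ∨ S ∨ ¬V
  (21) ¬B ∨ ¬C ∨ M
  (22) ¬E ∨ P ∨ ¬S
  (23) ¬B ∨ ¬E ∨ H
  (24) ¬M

V: False, M: False, E: True, P: False, C: True, S: False, H: True, B: False

Unit clause (H) forces H = True.
Unit clause (¬M) forces M = False.
In (¬H ∨ M ∨ ¬P) only ¬P is left, so P = False.
In (E ∨ ¬H) only E is left, so E = True.
In (¬B ∨ ¬E ∨ ¬H) only ¬B is left, so B = False.
In (P ∨ ¬V) only ¬V is left, so V = False.
In (¬E ∨ P ∨ ¬S) only ¬S is left, so S = False.
Set C = True.
All clauses satisfied.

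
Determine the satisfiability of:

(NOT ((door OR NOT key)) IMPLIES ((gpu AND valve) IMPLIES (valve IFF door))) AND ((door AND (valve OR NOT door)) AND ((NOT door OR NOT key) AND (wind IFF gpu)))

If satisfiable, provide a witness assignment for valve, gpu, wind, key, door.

valve=T; gpu=T; wind=T; key=F; door=T

  NOT ((door OR NOT key)) IMPLIES ((gpu AND valve) IMPLIES (valve IFF door)) = True
    NOT ((door OR NOT key)) = False
      door OR NOT key = True
        NOT key = True
    (gpu AND valve) IMPLIES (valve IFF door) = True
      gpu AND valve = True
      valve IFF door = True
  (door AND (valve OR NOT door)) AND ((NOT door OR NOT key) AND (wind IFF gpu)) = True
    door AND (valve OR NOT door) = True
      valve OR NOT door = True
        NOT door = False
    (NOT door OR NOT key) AND (wind IFF gpu) = True
      NOT door OR NOT key = True
        NOT door = False
        NOT key = True
      wind IFF gpu = True
Both conjuncts True, so the formula holds.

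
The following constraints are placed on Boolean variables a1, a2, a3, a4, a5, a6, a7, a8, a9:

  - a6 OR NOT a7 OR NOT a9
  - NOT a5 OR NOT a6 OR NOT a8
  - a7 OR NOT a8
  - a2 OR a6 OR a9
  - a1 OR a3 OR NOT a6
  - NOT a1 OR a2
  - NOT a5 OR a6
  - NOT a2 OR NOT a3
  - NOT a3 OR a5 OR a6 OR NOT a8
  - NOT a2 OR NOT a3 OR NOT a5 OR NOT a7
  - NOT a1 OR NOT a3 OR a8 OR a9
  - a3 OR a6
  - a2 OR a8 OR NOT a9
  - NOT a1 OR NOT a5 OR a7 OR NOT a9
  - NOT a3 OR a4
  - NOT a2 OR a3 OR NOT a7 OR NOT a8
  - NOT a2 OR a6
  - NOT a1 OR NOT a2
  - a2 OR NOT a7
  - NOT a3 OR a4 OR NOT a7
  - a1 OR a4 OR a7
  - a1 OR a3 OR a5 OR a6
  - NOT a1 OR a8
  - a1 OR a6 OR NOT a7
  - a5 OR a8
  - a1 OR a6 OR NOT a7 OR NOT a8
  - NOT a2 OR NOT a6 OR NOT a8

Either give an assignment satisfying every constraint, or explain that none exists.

Try a1 = True:
  (NOT a1 OR a2) forces a2 = True.
  clause (NOT a1 OR NOT a2) is falsified — backtrack.
So a1 = False.
Try a2 = True:
  (NOT a2 OR NOT a3) forces a3 = False.
  (a1 OR a3 OR NOT a6) forces a6 = False.
  clause (a3 OR a6) is falsified — backtrack.
So a2 = False.
  then (a2 OR NOT a7) forces a7 = False.
  then (a1 OR a4 OR a7) forces a4 = True.
  then (a7 OR NOT a8) forces a8 = False.
  then (a2 OR a8 OR NOT a9) forces a9 = False.
  then (a5 OR a8) forces a5 = True.
  then (a2 OR a6 OR a9) forces a6 = True.
  then (a1 OR a3 OR NOT a6) forces a3 = True.
All clauses satisfied.

a1 = False, a2 = False, a3 = True, a4 = True, a5 = True, a6 = True, a7 = False, a8 = False, a9 = False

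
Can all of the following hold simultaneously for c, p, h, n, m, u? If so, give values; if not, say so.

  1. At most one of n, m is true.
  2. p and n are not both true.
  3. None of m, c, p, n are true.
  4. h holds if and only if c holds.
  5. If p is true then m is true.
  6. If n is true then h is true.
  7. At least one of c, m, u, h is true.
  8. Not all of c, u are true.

c = False; p = False; h = False; n = False; m = False; u = True

  (1) {n, m}: 0 true — at most one ✓
  (2) p=F, n=F — not both ✓
  (3) {m, c, p, n}: 0 true — none ✓
  (4) h=F, c=F — same ✓
  (5) p=F ⇒ m: vacuous ✓
  (6) n=F ⇒ h: vacuous ✓
  (7) {c, m, u, h}: 1 true — at least one ✓
  (8) {c, u}: 1/2 true — not all ✓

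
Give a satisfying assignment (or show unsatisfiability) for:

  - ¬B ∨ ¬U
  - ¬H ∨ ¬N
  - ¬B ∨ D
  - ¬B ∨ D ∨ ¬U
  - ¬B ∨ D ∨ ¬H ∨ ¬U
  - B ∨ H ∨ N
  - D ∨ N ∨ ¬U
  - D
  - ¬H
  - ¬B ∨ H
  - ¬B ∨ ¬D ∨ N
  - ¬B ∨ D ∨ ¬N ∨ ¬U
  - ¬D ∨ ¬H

B = False, N = True, U = False, H = False, D = True

Unit clause (D) forces D = True.
Unit clause (¬H) forces H = False.
In (¬B ∨ H) only ¬B is left, so B = False.
In (B ∨ H ∨ N) only N is left, so N = True.
Set U = False.
All clauses satisfied.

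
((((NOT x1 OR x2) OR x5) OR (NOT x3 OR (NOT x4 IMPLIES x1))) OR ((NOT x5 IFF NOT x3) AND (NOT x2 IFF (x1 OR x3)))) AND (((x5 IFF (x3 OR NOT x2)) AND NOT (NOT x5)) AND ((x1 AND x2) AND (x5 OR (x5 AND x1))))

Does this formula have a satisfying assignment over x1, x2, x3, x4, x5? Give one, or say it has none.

x1 = True, x2 = True, x3 = True, x4 = False, x5 = True

  (((NOT x1 OR x2) OR x5) OR (NOT x3 OR (NOT x4 IMPLIES x1))) OR ((NOT x5 IFF NOT x3) AND (NOT x2 IFF (x1 OR x3))) = True
    ((NOT x1 OR x2) OR x5) OR (NOT x3 OR (NOT x4 IMPLIES x1)) = True
      (NOT x1 OR x2) OR x5 = True
        NOT x1 OR x2 = True
          NOT x1 = False
      NOT x3 OR (NOT x4 IMPLIES x1) = True
        NOT x3 = False
        NOT x4 IMPLIES x1 = True
          NOT x4 = True
    (NOT x5 IFF NOT x3) AND (NOT x2 IFF (x1 OR x3)) = False
      NOT x5 IFF NOT x3 = True
        NOT x5 = False
        NOT x3 = False
      NOT x2 IFF (x1 OR x3) = False
        NOT x2 = False
        x1 OR x3 = True
  ((x5 IFF (x3 OR NOT x2)) AND NOT (NOT x5)) AND ((x1 AND x2) AND (x5 OR (x5 AND x1))) = True
    (x5 IFF (x3 OR NOT x2)) AND NOT (NOT x5) = True
      x5 IFF (x3 OR NOT x2) = True
        x3 OR NOT x2 = True
          NOT x2 = False
      NOT (NOT x5) = True
        NOT x5 = False
    (x1 AND x2) AND (x5 OR (x5 AND x1)) = True
      x1 AND x2 = True
      x5 OR (x5 AND x1) = True
        x5 AND x1 = True
Both conjuncts True, so the formula holds.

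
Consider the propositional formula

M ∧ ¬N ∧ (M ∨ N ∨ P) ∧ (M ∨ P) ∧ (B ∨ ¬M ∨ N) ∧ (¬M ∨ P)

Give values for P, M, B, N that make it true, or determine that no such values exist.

Unit clause (M) forces M = True.
Unit clause (¬N) forces N = False.
In (B ∨ ¬M ∨ N) only B is left, so B = True.
In (¬M ∨ P) only P is left, so P = True.
Check each clause:
  (M): M holds.
  (¬N): ¬N holds.
  (M ∨ N ∨ P): M holds.
  (M ∨ P): M holds.
  (B ∨ ¬M ∨ N): B holds.
  (¬M ∨ P): P holds.
All clauses satisfied.

P: True; M: True; B: True; N: False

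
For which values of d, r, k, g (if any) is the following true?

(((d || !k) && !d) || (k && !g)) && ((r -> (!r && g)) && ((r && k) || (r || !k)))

d=F, r=F, k=F, g=T

  ((d || !k) && !d) || (k && !g) = True
    (d || !k) && !d = True
      d || !k = True
        !k = True
      !d = True
    k && !g = False
      !g = False
  (r -> (!r && g)) && ((r && k) || (r || !k)) = True
    r -> (!r && g) = True
      !r && g = True
        !r = True
    (r && k) || (r || !k) = True
      r && k = False
      r || !k = True
        !k = True
Both conjuncts True, so the formula holds.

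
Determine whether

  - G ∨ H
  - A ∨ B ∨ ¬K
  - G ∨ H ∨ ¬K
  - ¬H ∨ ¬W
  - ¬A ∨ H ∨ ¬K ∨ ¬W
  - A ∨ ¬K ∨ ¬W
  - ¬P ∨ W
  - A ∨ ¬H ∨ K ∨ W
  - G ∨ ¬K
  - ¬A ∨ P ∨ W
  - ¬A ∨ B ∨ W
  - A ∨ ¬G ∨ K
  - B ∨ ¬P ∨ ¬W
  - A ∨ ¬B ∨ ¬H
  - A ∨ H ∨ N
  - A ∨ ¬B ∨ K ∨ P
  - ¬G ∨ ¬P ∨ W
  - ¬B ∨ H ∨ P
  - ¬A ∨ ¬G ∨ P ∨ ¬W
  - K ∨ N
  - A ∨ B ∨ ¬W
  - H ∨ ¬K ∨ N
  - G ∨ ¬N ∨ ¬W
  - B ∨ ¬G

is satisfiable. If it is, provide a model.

Set G = True.
  then (B ∨ ¬G) forces B = True.
Try A = False:
  (A ∨ ¬G ∨ K) forces K = True.
  (A ∨ ¬K ∨ ¬W) forces W = False.
  (¬P ∨ W) forces P = False.
  (A ∨ ¬B ∨ ¬H) forces H = False.
  clause (¬B ∨ H ∨ P) is falsified — backtrack.
So A = True.
Set N = True.
Set K = False.
Set P = True.
  then (¬P ∨ W) forces W = True.
  then (¬H ∨ ¬W) forces H = False.
All clauses satisfied.

G = True, A = True, N = True, K = False, B = True, P = True, W = True, H = False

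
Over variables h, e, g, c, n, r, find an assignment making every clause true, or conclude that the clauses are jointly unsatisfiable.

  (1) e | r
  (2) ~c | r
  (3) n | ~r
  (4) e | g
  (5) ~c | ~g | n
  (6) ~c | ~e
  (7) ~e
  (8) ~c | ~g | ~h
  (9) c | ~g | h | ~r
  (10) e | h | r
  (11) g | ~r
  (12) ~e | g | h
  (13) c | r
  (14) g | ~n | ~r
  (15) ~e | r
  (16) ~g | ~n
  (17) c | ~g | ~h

Case e = True:
  Clause (~e) is falsified — contradiction.
Case e = False:
  (e | r) forces r = True.
  (n | ~r) forces n = True.
  (e | g) forces g = True.
  Clause (~g | ~n) is falsified — contradiction.
Both cases fail, so the formula is unsatisfiable.

The formula is unsatisfiable.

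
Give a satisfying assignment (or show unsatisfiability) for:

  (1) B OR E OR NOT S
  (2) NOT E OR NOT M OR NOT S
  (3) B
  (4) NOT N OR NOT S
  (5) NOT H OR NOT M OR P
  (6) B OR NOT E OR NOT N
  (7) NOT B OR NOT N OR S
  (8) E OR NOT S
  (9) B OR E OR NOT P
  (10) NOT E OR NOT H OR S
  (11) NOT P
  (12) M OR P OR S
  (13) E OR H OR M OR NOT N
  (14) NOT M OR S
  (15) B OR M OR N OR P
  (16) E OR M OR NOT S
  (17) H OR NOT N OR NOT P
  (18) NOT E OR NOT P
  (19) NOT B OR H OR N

P = False; S = True; B = True; N = False; H = True; M = False; E = True

Unit clause (B) forces B = True.
Unit clause (NOT P) forces P = False.
Set S = True.
  then (NOT N OR NOT S) forces N = False.
  then (E OR NOT S) forces E = True.
  then (NOT B OR H OR N) forces H = True.
  then (NOT E OR NOT M OR NOT S) forces M = False.
All clauses satisfied.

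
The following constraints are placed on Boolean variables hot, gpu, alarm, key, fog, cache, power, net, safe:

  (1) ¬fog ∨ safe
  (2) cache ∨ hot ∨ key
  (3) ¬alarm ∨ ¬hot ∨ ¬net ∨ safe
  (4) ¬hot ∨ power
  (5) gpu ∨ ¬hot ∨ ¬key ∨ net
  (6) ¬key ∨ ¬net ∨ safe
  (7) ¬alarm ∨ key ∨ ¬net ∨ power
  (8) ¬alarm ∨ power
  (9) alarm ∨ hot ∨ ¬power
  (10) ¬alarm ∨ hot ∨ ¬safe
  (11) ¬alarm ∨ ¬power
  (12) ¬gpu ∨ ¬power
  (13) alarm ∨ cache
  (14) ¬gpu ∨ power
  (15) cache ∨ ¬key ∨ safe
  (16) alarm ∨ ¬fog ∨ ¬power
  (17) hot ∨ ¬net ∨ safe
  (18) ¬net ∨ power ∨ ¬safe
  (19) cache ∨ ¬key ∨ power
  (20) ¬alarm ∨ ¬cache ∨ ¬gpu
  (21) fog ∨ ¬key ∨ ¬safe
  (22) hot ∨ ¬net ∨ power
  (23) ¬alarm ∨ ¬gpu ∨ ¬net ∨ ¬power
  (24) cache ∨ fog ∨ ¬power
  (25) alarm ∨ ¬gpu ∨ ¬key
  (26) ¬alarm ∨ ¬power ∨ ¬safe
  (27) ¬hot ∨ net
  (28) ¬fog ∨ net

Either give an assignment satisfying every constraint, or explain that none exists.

hot: False, gpu: False, alarm: False, key: False, fog: False, cache: True, power: False, net: False, safe: True

Set hot = False.
Set gpu = False.
Set alarm = False.
  then (alarm ∨ hot ∨ ¬power) forces power = False.
  then (alarm ∨ cache) forces cache = True.
  then (hot ∨ ¬net ∨ power) forces net = False.
  then (¬fog ∨ net) forces fog = False.
Set key = False.
Set safe = True.
All clauses satisfied.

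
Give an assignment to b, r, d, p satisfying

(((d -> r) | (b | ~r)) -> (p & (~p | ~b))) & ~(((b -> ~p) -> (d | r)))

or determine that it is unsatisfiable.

b=F, r=F, d=F, p=T

  ((d -> r) | (b | ~r)) -> (p & (~p | ~b)) = True
    (d -> r) | (b | ~r) = True
      d -> r = True
      b | ~r = True
        ~r = True
    p & (~p | ~b) = True
      ~p | ~b = True
        ~p = False
        ~b = True
  ~(((b -> ~p) -> (d | r))) = True
    (b -> ~p) -> (d | r) = False
      b -> ~p = True
        ~p = False
      d | r = False
Both conjuncts True, so the formula holds.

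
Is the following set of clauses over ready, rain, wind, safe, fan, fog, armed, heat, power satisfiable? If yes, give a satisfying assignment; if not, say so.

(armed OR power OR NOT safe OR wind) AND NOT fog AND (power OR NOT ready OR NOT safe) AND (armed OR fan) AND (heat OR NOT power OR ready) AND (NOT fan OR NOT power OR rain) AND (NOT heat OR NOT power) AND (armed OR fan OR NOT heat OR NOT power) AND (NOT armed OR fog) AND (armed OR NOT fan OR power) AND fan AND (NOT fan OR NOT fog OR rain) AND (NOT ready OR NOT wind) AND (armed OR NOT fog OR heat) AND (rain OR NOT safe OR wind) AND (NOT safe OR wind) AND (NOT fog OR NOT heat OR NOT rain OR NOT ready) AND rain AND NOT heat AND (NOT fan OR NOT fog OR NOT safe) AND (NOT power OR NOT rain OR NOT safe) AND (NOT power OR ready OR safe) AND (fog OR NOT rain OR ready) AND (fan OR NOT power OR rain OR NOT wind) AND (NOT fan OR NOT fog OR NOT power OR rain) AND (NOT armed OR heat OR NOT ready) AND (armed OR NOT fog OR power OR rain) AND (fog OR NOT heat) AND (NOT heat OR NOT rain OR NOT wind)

Unit clause (NOT fog) forces fog = False.
In (NOT armed OR fog) only NOT armed is left, so armed = False.
Unit clause (fan) forces fan = True.
Unit clause (rain) forces rain = True.
Unit clause (NOT heat) forces heat = False.
In (fog OR NOT rain OR ready) only ready is left, so ready = True.
In (armed OR NOT fan OR power) only power is left, so power = True.
In (NOT ready OR NOT wind) only NOT wind is left, so wind = False.
In (NOT safe OR wind) only NOT safe is left, so safe = False.
All clauses satisfied.

ready = True; rain = True; wind = False; safe = False; fan = True; fog = False; armed = False; heat = False; power = True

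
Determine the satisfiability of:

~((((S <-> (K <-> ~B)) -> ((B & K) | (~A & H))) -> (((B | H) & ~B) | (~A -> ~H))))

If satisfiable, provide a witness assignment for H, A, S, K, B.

H = True, A = False, S = True, K = True, B = True

  ~((((S <-> (K <-> ~B)) -> ((B & K) | (~A & H))) -> (((B | H) & ~B) | (~A -> ~H)))) = True
    ((S <-> (K <-> ~B)) -> ((B & K) | (~A & H))) -> (((B | H) & ~B) | (~A -> ~H)) = False
      (S <-> (K <-> ~B)) -> ((B & K) | (~A & H)) = True
        S <-> (K <-> ~B) = False
          K <-> ~B = False
            ~B = False
        (B & K) | (~A & H) = True
          B & K = True
          ~A & H = True
            ~A = True
      ((B | H) & ~B) | (~A -> ~H) = False
        (B | H) & ~B = False
          B | H = True
          ~B = False
        ~A -> ~H = False
          ~A = True
          ~H = False
The formula evaluates to True.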